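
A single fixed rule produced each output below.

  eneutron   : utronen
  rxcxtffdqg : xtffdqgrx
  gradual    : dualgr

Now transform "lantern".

ternla

Looking at the pairs, the operation is to move the first 2 characters to the end (rotate left by 2), then delete the first character.
On "lantern" that produces "ternla".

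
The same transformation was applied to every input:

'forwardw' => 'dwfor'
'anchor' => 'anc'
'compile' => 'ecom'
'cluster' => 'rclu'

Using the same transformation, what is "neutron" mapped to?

Looking at the pairs, the operation is to move the first 3 characters to the end (rotate left by 3), then delete the first 3 characters.
For "neutron", step one produces "tronneu"; step two turns that into "nneu".

nneu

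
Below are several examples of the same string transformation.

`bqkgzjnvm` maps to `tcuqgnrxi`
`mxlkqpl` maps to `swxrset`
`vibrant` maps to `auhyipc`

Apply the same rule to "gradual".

In each case the input is transformed by: reverse the string, then shift every letter 7 places forward in the alphabet (wrapping around).
"gradual" → "laudarg" → "shbkhyn".
(Check on "mxlkqpl": → "lpqklxm" → "swxrset" ✓)

shbkhyn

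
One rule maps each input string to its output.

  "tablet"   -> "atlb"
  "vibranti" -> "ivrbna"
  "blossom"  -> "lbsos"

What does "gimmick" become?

igmmi

The pattern: delete the last 2 characters, then swap each adjacent pair of characters (1↔2, 3↔4, ...).
Starting from "gimmick": after the first operation, "gimmi"; after the second, "igmmi".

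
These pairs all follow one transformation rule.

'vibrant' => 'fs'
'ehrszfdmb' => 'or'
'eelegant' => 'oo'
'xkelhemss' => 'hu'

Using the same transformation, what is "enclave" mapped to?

ox

Looking at the pairs, the operation is to shift every letter 10 places forward in the alphabet (wrapping around), then keep only the first 2 characters.
Starting from "enclave": after the first operation, "oxmvkfo"; after the second, "ox".
(Check on "vibrant": → "fslbkxd" → "fs" ✓)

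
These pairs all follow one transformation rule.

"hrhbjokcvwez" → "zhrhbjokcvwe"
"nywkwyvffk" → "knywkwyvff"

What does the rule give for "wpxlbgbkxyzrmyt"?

The transformation: move the last character to the front.
So "wpxlbgbkxyzrmyt" becomes "twpxlbgbkxyzrmy".

twpxlbgbkxyzrmy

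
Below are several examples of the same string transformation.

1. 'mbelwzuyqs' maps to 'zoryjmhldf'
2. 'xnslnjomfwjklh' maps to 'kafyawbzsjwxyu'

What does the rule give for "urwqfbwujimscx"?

Rule — shift every letter 13 places forward in the alphabet (wrapping around) — i.e. ROT13.
"urwqfbwujimscx" → "hejdsojhwvzfpk".

hejdsojhwvzfpk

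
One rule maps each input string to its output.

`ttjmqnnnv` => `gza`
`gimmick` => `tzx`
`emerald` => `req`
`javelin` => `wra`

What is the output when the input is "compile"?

pcr

The transformation: shift every letter 13 places forward in the alphabet (wrapping around) — i.e. ROT13, then keep one character in every 3, starting at position 1 (positions 1st, 4th, 7th, ...).
For "compile", step one produces "pbzcvyr"; step two turns that into "pcr".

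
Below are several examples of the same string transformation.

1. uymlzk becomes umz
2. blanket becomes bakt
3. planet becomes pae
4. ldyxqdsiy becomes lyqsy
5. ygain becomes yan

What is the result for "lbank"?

lak

What's happening: keep every other character starting from the first (positions 1st, 3rd, 5th, ...).
For "lbank" the result is "lak".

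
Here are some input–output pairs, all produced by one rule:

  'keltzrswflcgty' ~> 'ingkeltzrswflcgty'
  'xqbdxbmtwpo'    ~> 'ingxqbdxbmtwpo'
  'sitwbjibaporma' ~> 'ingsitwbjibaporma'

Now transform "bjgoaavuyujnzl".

ingbjgoaavuyujnzl

The transformation: prepend "ing".
"bjgoaavuyujnzl" → "ingbjgoaavuyujnzl".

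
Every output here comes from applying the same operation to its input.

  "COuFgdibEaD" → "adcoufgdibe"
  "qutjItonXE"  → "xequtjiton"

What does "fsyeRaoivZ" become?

vzfsyeraoi

Looking at the pairs, the operation is to move the last 2 characters to the front (rotate right by 2), then convert every letter to lowercase.
Applying that to "fsyeRaoivZ" gives "vzfsyeraoi".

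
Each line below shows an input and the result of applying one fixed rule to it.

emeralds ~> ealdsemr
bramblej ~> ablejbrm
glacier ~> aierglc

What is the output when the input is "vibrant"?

In each case the input is transformed by: move the first 3 characters to the end (rotate left by 3), then swap the first and last characters.
On "vibrant": the first step gives "rantvib", and the second then gives "bantvir".

bantvir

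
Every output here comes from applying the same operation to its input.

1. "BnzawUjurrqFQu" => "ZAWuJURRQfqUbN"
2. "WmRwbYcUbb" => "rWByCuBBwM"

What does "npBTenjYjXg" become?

btENJyJxGNP

Rule — flip the case of every letter, then move the first 2 characters to the end (rotate left by 2).
"npBTenjYjXg" → "NPbtENJyJxG" → "btENJyJxGNP".
(Check on "BnzawUjurrqFQu": → "bNZAWuJURRQfqU" → "ZAWuJURRQfqUbN" ✓)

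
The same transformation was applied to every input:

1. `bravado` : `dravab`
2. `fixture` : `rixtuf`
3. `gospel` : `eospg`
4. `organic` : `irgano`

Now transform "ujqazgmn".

In each case the input is transformed by: delete the last character, then swap the first and last characters.
On "ujqazgmn": the first step gives "ujqazgm", and the second then gives "mjqazgu".

mjqazgu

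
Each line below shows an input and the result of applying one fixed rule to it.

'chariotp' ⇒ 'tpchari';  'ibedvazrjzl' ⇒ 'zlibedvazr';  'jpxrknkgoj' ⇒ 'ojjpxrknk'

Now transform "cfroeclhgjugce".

What's happening: move the last 3 characters to the front (rotate right by 3), then delete the first character.
"cfroeclhgjugce" → "gcecfroeclhgju" → "cecfroeclhgju".
(Check on "jpxrknkgoj": → "gojjpxrknk" → "ojjpxrknk" ✓)

cecfroeclhgju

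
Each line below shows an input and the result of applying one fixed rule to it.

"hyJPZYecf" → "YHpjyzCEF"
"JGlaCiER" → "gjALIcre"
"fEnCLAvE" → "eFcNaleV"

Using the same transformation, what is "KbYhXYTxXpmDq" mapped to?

BkHyyxXtPxdMQ

The transformation: flip the case of every letter, then swap each adjacent pair of characters (1↔2, 3↔4, ...).
For "KbYhXYTxXpmDq", step one produces "kByHxytXxPMdQ"; step two turns that into "BkHyyxXtPxdMQ".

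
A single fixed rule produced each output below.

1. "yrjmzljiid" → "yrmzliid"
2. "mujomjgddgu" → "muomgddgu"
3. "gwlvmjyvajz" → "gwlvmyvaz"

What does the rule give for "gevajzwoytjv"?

gevazwoytv

What's happening: remove every "j".
"gevajzwoytjv" → "gevazwoytv".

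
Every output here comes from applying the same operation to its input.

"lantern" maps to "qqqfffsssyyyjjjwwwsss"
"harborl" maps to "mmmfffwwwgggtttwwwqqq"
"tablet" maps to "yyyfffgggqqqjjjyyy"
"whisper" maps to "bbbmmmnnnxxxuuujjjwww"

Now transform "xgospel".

cccllltttxxxuuujjjqqq

In each case the input is transformed by: shift every letter 5 places forward in the alphabet (wrapping around), then repeat every character 3 times.
"xgospel" → "cccllltttxxxuuujjjqqq".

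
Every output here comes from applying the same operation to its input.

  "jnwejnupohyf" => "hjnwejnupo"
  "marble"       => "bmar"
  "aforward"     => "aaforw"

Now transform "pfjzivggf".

The pattern: delete the last 2 characters, then move the last character to the front.
"pfjzivggf" → "pfjzivg" → "gpfjziv".

gpfjziv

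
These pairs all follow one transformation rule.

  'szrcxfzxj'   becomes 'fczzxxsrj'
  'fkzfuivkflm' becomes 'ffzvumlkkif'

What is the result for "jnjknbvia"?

bavnnkjji

Looking at the pairs, the operation is to sort the characters into reverse alphabetical order, then move the last 2 characters to the front (rotate right by 2).
For "jnjknbvia", step one produces "vnnkjjiba"; step two turns that into "bavnnkjji".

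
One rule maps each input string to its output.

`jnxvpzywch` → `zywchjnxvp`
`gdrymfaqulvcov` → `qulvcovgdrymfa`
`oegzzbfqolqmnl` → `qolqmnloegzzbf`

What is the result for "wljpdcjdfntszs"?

What's happening: swap the front and back halves of the string.
For "wljpdcjdfntszs" the result is "dfntszswljpdcj".

dfntszswljpdcj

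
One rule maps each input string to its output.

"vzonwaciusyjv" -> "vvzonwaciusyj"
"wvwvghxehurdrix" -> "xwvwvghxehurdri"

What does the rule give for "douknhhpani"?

Each output is the input with this applied: move the last character to the front.
Doing the same to "douknhhpani": "idouknhhpan".

idouknhhpan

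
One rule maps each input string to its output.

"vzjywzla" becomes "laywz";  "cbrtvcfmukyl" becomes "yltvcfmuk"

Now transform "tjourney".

eyurn

Each output is the input with this applied: delete the first 3 characters, then move the last 2 characters to the front (rotate right by 2).
"tjourney" → "urney" → "eyurn".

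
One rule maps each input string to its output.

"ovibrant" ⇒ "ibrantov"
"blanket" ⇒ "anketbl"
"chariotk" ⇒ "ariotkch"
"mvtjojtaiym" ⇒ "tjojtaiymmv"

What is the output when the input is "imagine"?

agineim

The rule is to move the first 2 characters to the end (rotate left by 2).
On "imagine" that produces "agineim".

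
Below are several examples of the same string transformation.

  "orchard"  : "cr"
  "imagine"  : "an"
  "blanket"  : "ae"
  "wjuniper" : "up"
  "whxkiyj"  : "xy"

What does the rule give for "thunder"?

ue

Rule — keep one character in every 3, starting at position 3 (positions 3rd, 6th, 9th, ...).
"thunder" → "ue".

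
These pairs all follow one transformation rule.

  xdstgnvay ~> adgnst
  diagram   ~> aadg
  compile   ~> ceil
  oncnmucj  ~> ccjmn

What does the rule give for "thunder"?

The rule is to sort the characters into alphabetical order, then delete the last 3 characters.
Applying both steps to "thunder": "dehnrtu", then "dehn".

dehn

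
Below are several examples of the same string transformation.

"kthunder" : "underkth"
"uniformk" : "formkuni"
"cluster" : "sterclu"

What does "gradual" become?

The transformation: move the first 3 characters to the end (rotate left by 3).
On "gradual" that produces "dualgra".

dualgra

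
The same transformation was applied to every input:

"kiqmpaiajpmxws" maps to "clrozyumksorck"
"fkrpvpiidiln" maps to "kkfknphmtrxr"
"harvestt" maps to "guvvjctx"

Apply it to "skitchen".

ejgpumkv

Each output is the input with this applied: shift every letter 2 places forward in the alphabet (wrapping around), then swap the front and back halves of the string.
For "skitchen", step one produces "umkvejgp"; step two turns that into "ejgpumkv".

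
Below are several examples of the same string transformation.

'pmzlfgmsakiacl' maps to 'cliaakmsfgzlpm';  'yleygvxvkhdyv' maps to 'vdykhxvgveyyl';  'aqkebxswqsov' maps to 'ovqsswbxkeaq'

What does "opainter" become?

Looking at the pairs, the operation is to swap each adjacent pair of characters (1↔2, 3↔4, ...), then reverse the string.
Working it through for "opainter": intermediate "poiatnre", final "erntaiop".
(Check on "pmzlfgmsakiacl": → "mplzgfsmkaailc" → "cliaakmsfgzlpm" ✓)

erntaiop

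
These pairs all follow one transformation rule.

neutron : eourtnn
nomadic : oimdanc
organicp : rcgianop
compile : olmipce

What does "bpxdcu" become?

pcxdbu

Each output is the input with this applied: take characters alternately from the front and the back (1st, last, 2nd, 2nd-last, ...), then move the first 2 characters to the end (rotate left by 2).
Working it through for "bpxdcu": intermediate "bupcxd", final "pcxdbu".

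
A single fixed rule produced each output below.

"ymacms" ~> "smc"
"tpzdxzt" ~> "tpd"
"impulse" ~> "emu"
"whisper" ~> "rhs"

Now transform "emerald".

Each output is the input with this applied: move the last 2 characters to the front (rotate right by 2), then keep every other character starting from the second (positions 2nd, 4th, 6th, ...).
Applying both steps to "emerald": "ldemera", then "dmr".

dmr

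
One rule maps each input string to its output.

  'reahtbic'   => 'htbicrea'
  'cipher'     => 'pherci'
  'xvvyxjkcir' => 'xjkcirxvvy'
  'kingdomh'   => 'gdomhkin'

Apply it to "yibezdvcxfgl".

In each case the input is transformed by: swap the front and back halves of the string, then move the last character to the front.
For "yibezdvcxfgl", step one produces "vcxfglyibezd"; step two turns that into "dvcxfglyibez".

dvcxfglyibez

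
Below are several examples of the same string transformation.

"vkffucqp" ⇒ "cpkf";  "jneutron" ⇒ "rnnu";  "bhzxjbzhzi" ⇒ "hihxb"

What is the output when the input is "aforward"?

What's happening: keep every other character starting from the second (positions 2nd, 4th, 6th, ...), then move the last 2 characters to the front (rotate right by 2).
Doing the same to "aforward": "adfr".

adfr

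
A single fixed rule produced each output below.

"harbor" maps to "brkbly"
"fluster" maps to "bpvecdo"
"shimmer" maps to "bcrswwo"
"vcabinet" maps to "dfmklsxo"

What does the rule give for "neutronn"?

xxoedbyx

Rule — move the last character to the front, then shift every letter 10 places forward in the alphabet (wrapping around).
Applying that to "neutronn" gives "xxoedbyx".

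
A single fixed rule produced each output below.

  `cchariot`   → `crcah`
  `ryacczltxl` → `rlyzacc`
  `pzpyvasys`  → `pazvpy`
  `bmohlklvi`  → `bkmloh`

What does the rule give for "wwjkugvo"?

Rule — delete the last 3 characters, then take characters alternately from the front and the back (1st, last, 2nd, 2nd-last, ...).
On "wwjkugvo" that produces "wuwkj".
(Check on "cchariot": → "cchar" → "crcah" ✓)

wuwkj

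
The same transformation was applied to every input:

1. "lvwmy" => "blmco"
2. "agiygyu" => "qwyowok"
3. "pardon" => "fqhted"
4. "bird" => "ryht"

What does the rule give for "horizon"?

xehyped

Rule — shift every letter 10 places backward in the alphabet (wrapping around).
Applying that to "horizon" gives "xehyped".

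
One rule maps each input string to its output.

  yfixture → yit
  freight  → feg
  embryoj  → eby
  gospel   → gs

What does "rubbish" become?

rbi

The rule is to keep every other character starting from the first (positions 1st, 3rd, 5th, ...), then delete the last character.
Working it through for "rubbish": intermediate "rbih", final "rbi".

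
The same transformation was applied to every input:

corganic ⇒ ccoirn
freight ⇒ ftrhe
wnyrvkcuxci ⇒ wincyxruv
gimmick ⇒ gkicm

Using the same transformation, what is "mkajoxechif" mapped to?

The pattern: take characters alternately from the front and the back (1st, last, 2nd, 2nd-last, ...), then delete the last 2 characters.
Starting from "mkajoxechif": after the first operation, "mfkiahjcoex"; after the second, "mfkiahjco".

mfkiahjco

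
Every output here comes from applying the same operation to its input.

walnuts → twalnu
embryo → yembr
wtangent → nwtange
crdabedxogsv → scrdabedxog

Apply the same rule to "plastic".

Looking at the pairs, the operation is to delete the last character, then move the last character to the front.
For "plastic", step one produces "plasti"; step two turns that into "iplast".
(Check on "crdabedxogsv": → "crdabedxogs" → "scrdabedxog" ✓)

iplast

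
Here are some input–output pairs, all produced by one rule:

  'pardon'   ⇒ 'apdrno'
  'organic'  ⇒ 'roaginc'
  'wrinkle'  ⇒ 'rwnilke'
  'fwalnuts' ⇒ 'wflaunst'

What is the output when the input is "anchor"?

nahcro

Looking at the pairs, the operation is to swap each adjacent pair of characters (1↔2, 3↔4, ...).
Doing the same to "anchor": "nahcro".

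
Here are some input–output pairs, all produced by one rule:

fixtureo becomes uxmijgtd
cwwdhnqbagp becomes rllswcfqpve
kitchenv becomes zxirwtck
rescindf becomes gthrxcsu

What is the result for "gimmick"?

What's happening: shift every letter 11 places backward in the alphabet (wrapping around).
So "gimmick" becomes "vxbbxrz".

vxbbxrz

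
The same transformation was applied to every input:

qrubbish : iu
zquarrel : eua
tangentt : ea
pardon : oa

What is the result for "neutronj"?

What's happening: swap the front and back halves of the string, then keep only the vowels.
Applying that to "neutronj" gives "oeu".

oeu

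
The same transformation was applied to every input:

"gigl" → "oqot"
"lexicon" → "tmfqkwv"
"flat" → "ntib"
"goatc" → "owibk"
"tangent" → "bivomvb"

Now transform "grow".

ozwe

The transformation: shift every letter 8 places forward in the alphabet (wrapping around).
Applying that to "grow" gives "ozwe".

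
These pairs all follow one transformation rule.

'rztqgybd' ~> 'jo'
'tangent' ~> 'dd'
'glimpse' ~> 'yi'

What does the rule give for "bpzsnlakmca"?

pbc

The rule is to keep one character in every 3, starting at position 3 (positions 3rd, 6th, 9th, ...), then shift every letter 10 places backward in the alphabet (wrapping around).
"bpzsnlakmca" → "zlm" → "pbc".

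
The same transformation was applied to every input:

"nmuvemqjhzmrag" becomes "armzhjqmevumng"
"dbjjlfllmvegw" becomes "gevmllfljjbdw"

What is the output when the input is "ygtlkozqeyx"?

yeqzokltgyx

What's happening: reverse the string, then move the first character to the end.
Applying both steps to "ygtlkozqeyx": "xyeqzokltgy", then "yeqzokltgyx".
(Check on "nmuvemqjhzmrag": → "garmzhjqmevumn" → "armzhjqmevumng" ✓)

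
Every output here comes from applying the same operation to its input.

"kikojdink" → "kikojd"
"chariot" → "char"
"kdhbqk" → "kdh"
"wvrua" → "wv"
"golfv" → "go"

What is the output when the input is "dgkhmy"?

dgk

Rule — delete the last 3 characters.
On "dgkhmy" that produces "dgk".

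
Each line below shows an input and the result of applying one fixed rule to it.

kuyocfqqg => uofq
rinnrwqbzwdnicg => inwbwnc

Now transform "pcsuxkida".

cukd

The transformation: keep every other character starting from the second (positions 2nd, 4th, 6th, ...).
Applying that to "pcsuxkida" gives "cukd".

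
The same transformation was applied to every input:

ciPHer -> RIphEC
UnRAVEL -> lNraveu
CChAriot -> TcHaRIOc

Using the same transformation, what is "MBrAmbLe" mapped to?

EbRaMBlm

The pattern: swap the first and last characters, then flip the case of every letter.
"MBrAmbLe" → "eBrAmbLM" → "EbRaMBlm".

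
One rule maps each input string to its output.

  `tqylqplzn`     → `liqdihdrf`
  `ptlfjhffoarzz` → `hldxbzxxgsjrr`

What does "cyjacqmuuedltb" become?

uqbsuiemmwvdlt

What's happening: shift every letter 8 places backward in the alphabet (wrapping around).
So "cyjacqmuuedltb" becomes "uqbsuiemmwvdlt".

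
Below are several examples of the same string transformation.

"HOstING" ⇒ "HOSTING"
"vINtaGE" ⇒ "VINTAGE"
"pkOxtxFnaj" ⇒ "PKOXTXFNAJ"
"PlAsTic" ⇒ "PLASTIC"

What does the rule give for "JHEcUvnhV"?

JHECUVNHV

Looking at the pairs, the operation is to convert every letter to uppercase.
So "JHEcUvnhV" becomes "JHECUVNHV".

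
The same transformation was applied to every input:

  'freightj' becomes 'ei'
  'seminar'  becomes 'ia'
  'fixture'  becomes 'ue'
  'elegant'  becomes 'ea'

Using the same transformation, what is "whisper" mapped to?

ie

In each case the input is transformed by: delete the first 2 characters, then keep only the vowels.
On "whisper" that produces "ie".
(Check on "freightj": → "eightj" → "ei" ✓)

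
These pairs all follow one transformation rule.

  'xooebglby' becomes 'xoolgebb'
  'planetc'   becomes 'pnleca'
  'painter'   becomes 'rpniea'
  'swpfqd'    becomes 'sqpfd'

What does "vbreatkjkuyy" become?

In each case the input is transformed by: sort the characters into reverse alphabetical order, then delete the first character.
For "vbreatkjkuyy", step one produces "yyvutrkkjeba"; step two turns that into "yvutrkkjeba".

yvutrkkjeba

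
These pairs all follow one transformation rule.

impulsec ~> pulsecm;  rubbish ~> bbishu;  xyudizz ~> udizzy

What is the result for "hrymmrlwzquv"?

What's happening: delete the first character, then move the first character to the end.
"hrymmrlwzquv" → "rymmrlwzquv" → "ymmrlwzquvr".

ymmrlwzquvr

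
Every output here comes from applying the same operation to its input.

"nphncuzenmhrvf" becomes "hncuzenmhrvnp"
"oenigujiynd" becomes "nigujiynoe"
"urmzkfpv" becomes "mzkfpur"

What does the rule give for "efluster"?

Each output is the input with this applied: delete the last character, then move the first 2 characters to the end (rotate left by 2).
For "efluster" the result is "lusteef".
(Check on "oenigujiynd": → "oenigujiyn" → "nigujiynoe" ✓)

lusteef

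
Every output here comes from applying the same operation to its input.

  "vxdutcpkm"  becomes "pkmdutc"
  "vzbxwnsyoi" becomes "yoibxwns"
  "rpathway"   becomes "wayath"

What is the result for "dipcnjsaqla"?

qlapcnjsa

The transformation: delete the first 2 characters, then move the last 3 characters to the front (rotate right by 3).
"dipcnjsaqla" → "pcnjsaqla" → "qlapcnjsa".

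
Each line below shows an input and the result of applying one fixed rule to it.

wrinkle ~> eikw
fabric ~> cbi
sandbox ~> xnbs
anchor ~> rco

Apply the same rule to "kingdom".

mndk

Rule — swap the first and last characters, then keep every other character starting from the first (positions 1st, 3rd, 5th, ...).
Starting from "kingdom": after the first operation, "mingdok"; after the second, "mndk".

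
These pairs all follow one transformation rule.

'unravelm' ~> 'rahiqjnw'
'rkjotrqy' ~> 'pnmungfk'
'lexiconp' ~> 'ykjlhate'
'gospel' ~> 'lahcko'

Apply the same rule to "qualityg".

epucmqwh

The pattern: shift every letter 4 places backward in the alphabet (wrapping around), then swap the front and back halves of the string.
Working it through for "qualityg": intermediate "mqwhepuc", final "epucmqwh".
(Check on "gospel": → "ckolah" → "lahcko" ✓)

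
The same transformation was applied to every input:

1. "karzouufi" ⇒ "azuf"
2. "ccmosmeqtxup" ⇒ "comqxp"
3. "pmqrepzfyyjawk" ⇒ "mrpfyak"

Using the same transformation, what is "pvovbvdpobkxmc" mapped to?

Looking at the pairs, the operation is to keep every other character starting from the second (positions 2nd, 4th, 6th, ...).
For "pvovbvdpobkxmc" the result is "vvvpbxc".

vvvpbxc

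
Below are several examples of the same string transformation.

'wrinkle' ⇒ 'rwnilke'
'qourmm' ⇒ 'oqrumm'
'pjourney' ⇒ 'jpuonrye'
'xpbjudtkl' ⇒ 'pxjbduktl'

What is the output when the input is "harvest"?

ahvrset

Looking at the pairs, the operation is to swap each adjacent pair of characters (1↔2, 3↔4, ...).
So "harvest" becomes "ahvrset".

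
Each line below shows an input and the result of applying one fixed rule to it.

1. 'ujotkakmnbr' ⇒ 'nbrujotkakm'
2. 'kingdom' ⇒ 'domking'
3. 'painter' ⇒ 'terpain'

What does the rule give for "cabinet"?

netcabi

The pattern: move the last 3 characters to the front (rotate right by 3).
For "cabinet" the result is "netcabi".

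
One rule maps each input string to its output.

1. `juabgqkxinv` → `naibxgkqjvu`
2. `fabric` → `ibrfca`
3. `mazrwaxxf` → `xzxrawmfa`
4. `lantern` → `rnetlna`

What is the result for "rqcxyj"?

The transformation: take characters alternately from the front and the back (1st, last, 2nd, 2nd-last, ...), then move the first 3 characters to the end (rotate left by 3).
Applying that to "rqcxyj" gives "ycxrjq".

ycxrjq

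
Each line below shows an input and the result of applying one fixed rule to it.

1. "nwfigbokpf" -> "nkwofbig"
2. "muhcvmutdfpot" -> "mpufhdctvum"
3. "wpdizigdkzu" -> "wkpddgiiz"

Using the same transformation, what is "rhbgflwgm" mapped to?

Each output is the input with this applied: delete the last 2 characters, then take characters alternately from the front and the back (1st, last, 2nd, 2nd-last, ...).
Applying that to "rhbgflwgm" gives "rwhlbfg".

rwhlbfg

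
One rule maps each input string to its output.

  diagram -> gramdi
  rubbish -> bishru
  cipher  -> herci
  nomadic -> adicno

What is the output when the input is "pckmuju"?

Looking at the pairs, the operation is to move the first 3 characters to the end (rotate left by 3), then delete the last character.
For "pckmuju", step one produces "mujupck"; step two turns that into "mujupc".

mujupc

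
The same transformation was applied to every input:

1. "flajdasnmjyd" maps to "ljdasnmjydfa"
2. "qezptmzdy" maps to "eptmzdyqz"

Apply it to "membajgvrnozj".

The transformation: move the first 2 characters to the end (rotate left by 2), then swap the first and last characters.
Working it through for "membajgvrnozj": intermediate "mbajgvrnozjme", final "ebajgvrnozjmm".

ebajgvrnozjmm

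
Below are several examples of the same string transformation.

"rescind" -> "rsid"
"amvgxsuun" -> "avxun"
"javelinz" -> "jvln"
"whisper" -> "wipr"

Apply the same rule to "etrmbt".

The rule is to keep every other character starting from the first (positions 1st, 3rd, 5th, ...).
For "etrmbt" the result is "erb".

erb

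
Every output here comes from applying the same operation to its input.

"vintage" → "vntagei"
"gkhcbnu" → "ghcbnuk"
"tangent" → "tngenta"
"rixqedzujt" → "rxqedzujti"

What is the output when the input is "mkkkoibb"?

mkkoibbk

Rule — move the first character to the end, then swap the first and last characters.
Applying both steps to "mkkkoibb": "kkkoibbm", then "mkkoibbk".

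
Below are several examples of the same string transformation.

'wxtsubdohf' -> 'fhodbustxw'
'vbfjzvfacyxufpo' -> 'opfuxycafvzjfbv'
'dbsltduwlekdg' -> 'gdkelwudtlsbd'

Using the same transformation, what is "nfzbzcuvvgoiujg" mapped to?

In each case the input is transformed by: reverse the string.
For "nfzbzcuvvgoiujg" the result is "gjuiogvvuczbzfn".

gjuiogvvuczbzfn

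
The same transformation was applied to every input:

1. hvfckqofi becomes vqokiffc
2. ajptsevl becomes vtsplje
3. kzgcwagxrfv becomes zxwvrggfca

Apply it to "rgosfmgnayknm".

ysonnmmkggfa

The transformation: delete the first character, then sort the characters into reverse alphabetical order.
"rgosfmgnayknm" → "ysonnmmkggfa".
(Check on "hvfckqofi": → "vfckqofi" → "vqokiffc" ✓)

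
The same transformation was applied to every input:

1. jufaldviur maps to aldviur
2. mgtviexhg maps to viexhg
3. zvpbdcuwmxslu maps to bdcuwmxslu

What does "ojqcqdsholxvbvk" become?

cqdsholxvbvk

The rule is to delete the first 3 characters.
On "ojqcqdsholxvbvk" that produces "cqdsholxvbvk".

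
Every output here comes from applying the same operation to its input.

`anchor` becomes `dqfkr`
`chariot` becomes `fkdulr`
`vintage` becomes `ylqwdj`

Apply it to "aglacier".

Looking at the pairs, the operation is to delete the last character, then shift every letter 3 places forward in the alphabet (wrapping around).
"aglacier" → "aglacie" → "djodflh".

djodflh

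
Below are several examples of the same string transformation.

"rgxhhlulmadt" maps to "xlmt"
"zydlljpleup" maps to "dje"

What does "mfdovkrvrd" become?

dkr

The rule is to keep one character in every 3, starting at position 3 (positions 3rd, 6th, 9th, ...).
On "mfdovkrvrd" that produces "dkr".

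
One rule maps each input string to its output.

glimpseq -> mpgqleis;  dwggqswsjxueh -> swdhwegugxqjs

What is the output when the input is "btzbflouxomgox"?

oubxtozgbmfolx

The pattern: take characters alternately from the front and the back (1st, last, 2nd, 2nd-last, ...), then move the last 2 characters to the front (rotate right by 2).
"btzbflouxomgox" → "bxtozgbmfolxou" → "oubxtozgbmfolx".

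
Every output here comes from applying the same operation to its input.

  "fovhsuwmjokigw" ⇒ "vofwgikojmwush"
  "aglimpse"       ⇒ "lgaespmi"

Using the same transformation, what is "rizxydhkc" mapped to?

zirckhdyx

Looking at the pairs, the operation is to reverse the string, then move the last 3 characters to the front (rotate right by 3).
On "rizxydhkc": the first step gives "ckhdyxzir", and the second then gives "zirckhdyx".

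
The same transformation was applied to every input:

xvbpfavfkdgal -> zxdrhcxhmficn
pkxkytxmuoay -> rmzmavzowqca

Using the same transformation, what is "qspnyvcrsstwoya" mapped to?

Each output is the input with this applied: shift every letter 2 places forward in the alphabet (wrapping around).
Doing the same to "qspnyvcrsstwoya": "surpaxetuuvyqac".

surpaxetuuvyqac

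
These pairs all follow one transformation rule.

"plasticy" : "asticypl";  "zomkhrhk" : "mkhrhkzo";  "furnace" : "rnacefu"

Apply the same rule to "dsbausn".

bausnds

Each output is the input with this applied: move the first 2 characters to the end (rotate left by 2).
"dsbausn" → "bausnds".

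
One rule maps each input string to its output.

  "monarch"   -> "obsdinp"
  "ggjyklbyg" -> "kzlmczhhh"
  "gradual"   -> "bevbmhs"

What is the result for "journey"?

vsofzkp

Rule — move the first 2 characters to the end (rotate left by 2), then shift every letter 1 place forward in the alphabet (wrapping around).
Starting from "journey": after the first operation, "urneyjo"; after the second, "vsofzkp".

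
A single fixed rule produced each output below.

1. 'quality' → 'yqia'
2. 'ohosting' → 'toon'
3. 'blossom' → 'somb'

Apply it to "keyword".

Rule — keep every other character starting from the first (positions 1st, 3rd, 5th, ...), then sort the characters into reverse alphabetical order.
"keyword" → "kyod" → "yokd".

yokd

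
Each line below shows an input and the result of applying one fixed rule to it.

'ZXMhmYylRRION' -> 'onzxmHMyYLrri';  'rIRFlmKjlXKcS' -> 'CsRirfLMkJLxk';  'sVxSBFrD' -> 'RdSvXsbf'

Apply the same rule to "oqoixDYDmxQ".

The pattern: flip the case of every letter, then move the last 2 characters to the front (rotate right by 2).
Working it through for "oqoixDYDmxQ": intermediate "OQOIXdydMXq", final "XqOQOIXdydM".

XqOQOIXdydM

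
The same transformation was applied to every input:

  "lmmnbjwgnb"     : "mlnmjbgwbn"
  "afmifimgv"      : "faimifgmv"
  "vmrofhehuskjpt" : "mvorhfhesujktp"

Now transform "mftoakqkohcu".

fmotkakqhouc

Looking at the pairs, the operation is to swap each adjacent pair of characters (1↔2, 3↔4, ...).
So "mftoakqkohcu" becomes "fmotkakqhouc".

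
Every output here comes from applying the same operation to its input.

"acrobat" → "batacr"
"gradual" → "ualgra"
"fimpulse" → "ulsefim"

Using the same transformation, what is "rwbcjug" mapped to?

jugrwb

Each output is the input with this applied: move the first 3 characters to the end (rotate left by 3), then delete the first character.
"rwbcjug" → "cjugrwb" → "jugrwb".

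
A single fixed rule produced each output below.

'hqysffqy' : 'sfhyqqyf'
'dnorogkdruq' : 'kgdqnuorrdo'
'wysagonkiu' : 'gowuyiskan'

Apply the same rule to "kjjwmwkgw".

wmkwjgjkw

In each case the input is transformed by: take characters alternately from the front and the back (1st, last, 2nd, 2nd-last, ...), then move the last 2 characters to the front (rotate right by 2).
Working it through for "kjjwmwkgw": intermediate "kwjgjkwwm", final "wmkwjgjkw".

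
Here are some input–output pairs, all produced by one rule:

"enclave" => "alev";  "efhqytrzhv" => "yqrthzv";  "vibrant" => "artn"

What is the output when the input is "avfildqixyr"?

Rule — delete the first 3 characters, then swap each adjacent pair of characters (1↔2, 3↔4, ...).
Working it through for "avfildqixyr": intermediate "ildqixyr", final "liqdxiry".

liqdxiry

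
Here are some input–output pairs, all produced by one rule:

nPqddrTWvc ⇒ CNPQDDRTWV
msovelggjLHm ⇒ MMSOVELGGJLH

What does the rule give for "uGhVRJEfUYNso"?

Looking at the pairs, the operation is to move the last character to the front, then convert every letter to uppercase.
Working it through for "uGhVRJEfUYNso": intermediate "ouGhVRJEfUYNs", final "OUGHVRJEFUYNS".

OUGHVRJEFUYNS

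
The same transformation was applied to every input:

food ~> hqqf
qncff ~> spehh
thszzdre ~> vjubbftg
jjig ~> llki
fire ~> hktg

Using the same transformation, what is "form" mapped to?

Each output is the input with this applied: shift every letter 2 places forward in the alphabet (wrapping around).
Doing the same to "form": "hqto".

hqto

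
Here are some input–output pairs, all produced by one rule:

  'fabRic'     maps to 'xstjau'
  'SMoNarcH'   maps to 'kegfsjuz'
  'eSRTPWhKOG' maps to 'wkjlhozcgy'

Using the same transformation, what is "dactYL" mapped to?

vsulqd

Looking at the pairs, the operation is to shift every letter 8 places backward in the alphabet (wrapping around), then convert every letter to lowercase.
Working it through for "dactYL": intermediate "vsulQD", final "vsulqd".
(Check on "fabRic": → "xstJau" → "xstjau" ✓)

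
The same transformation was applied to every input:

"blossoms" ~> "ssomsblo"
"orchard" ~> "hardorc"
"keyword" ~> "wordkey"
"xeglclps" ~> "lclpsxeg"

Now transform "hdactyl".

ctylhda

The rule is to move the first 3 characters to the end (rotate left by 3).
Applying that to "hdactyl" gives "ctylhda".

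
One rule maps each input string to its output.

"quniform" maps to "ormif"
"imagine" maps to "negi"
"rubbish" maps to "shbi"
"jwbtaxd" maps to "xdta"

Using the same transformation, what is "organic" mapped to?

ican

In each case the input is transformed by: delete the first 3 characters, then move the first 2 characters to the end (rotate left by 2).
Working it through for "organic": intermediate "anic", final "ican".
(Check on "rubbish": → "bish" → "shbi" ✓)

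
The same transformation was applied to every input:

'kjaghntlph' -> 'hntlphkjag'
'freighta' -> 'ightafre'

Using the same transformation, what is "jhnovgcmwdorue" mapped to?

cmwdoruejhnovg

The transformation: move the last character to the front, then swap the front and back halves of the string.
Starting from "jhnovgcmwdorue": after the first operation, "ejhnovgcmwdoru"; after the second, "cmwdoruejhnovg".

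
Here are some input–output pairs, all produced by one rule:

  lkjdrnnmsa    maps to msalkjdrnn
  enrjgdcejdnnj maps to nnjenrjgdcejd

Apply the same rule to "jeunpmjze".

The transformation: move the last 3 characters to the front (rotate right by 3).
Doing the same to "jeunpmjze": "jzejeunpm".

jzejeunpm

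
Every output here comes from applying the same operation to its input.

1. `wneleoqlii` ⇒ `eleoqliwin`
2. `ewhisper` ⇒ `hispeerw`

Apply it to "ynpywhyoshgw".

What's happening: swap the first and last characters, then move the first 2 characters to the end (rotate left by 2).
"ynpywhyoshgw" → "pywhyoshgywn".

pywhyoshgywn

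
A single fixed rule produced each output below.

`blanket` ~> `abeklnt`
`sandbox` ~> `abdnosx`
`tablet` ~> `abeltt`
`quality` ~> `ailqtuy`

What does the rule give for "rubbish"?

bbhirsu

Each output is the input with this applied: sort the characters into alphabetical order.
For "rubbish" the result is "bbhirsu".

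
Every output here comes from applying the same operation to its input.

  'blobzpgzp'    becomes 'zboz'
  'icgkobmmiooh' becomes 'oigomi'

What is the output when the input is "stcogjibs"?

Rule — move the last 3 characters to the front (rotate right by 3), then keep every other character starting from the second (positions 2nd, 4th, 6th, ...).
"stcogjibs" → "ibsstcogj" → "bscg".
(Check on "blobzpgzp": → "gzpblobzp" → "zboz" ✓)

bscg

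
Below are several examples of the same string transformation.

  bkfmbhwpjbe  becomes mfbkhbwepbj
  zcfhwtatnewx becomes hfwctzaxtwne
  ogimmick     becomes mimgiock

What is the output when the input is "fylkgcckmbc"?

The rule is to move the first 3 characters to the end (rotate left by 3), then take characters alternately from the front and the back (1st, last, 2nd, 2nd-last, ...).
Applying that to "fylkgcckmbc" gives "klgycfcckbm".

klgycfcckbm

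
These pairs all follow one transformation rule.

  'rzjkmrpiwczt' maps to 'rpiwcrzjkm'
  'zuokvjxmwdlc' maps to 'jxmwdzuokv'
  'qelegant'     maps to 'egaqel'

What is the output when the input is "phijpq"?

ijph

The rule is to delete the last 2 characters, then swap the front and back halves of the string.
Starting from "phijpq": after the first operation, "phij"; after the second, "ijph".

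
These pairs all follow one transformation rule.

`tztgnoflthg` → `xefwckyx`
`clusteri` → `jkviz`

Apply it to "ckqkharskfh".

What's happening: shift every letter 9 places backward in the alphabet (wrapping around), then delete the first 3 characters.
For "ckqkharskfh", step one produces "tbhbyrijbwy"; step two turns that into "byrijbwy".

byrijbwy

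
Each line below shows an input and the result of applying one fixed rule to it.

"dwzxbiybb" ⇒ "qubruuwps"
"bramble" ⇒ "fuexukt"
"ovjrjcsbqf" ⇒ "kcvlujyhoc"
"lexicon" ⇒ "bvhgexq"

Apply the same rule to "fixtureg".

Rule — shift every letter 7 places backward in the alphabet (wrapping around), then move the first 3 characters to the end (rotate left by 3).
Applying both steps to "fixtureg": "ybqmnkxz", then "mnkxzybq".
(Check on "dwzxbiybb": → "wpsqubruu" → "qubruuwps" ✓)

mnkxzybq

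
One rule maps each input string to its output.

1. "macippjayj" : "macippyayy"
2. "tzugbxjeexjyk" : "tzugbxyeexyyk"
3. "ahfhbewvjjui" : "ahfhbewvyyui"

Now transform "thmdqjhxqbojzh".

thmdqyhxqboyzh

Each output is the input with this applied: replace every "j" with "y".
Applying that to "thmdqjhxqbojzh" gives "thmdqyhxqboyzh".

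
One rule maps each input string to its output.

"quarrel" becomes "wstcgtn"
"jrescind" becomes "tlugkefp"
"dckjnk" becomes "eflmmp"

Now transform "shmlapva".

junorccx

The pattern: swap each adjacent pair of characters (1↔2, 3↔4, ...), then shift every letter 2 places forward in the alphabet (wrapping around).
For "shmlapva" the result is "junorccx".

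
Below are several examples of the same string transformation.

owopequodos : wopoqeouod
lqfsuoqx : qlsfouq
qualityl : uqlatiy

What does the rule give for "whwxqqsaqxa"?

The transformation: delete the last character, then swap each adjacent pair of characters (1↔2, 3↔4, ...).
On "whwxqqsaqxa": the first step gives "whwxqqsaqx", and the second then gives "hwxwqqasxq".

hwxwqqasxq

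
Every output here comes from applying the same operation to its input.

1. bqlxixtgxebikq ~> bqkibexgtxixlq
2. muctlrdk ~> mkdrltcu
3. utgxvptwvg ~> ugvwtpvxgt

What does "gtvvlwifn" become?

gnfiwlvvt

Looking at the pairs, the operation is to reverse the string, then move the last character to the front.
Doing the same to "gtvvlwifn": "gnfiwlvvt".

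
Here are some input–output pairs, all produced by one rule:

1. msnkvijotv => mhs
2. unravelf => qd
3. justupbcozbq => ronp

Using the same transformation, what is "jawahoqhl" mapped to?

The pattern: shift every letter 1 place backward in the alphabet (wrapping around), then keep one character in every 3, starting at position 3 (positions 3rd, 6th, 9th, ...).
So "jawahoqhl" becomes "vnk".

vnk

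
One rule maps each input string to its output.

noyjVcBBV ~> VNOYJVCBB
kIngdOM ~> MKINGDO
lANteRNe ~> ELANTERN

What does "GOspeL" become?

LGOSPE

What's happening: move the last character to the front, then convert every letter to uppercase.
Working it through for "GOspeL": intermediate "LGOspe", final "LGOSPE".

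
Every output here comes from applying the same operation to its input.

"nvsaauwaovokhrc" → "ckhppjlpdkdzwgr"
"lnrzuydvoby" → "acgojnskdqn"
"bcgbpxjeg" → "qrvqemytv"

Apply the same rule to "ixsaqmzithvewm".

The pattern: shift every letter 11 places backward in the alphabet (wrapping around).
So "ixsaqmzithvewm" becomes "xmhpfboxiwktlb".

xmhpfboxiwktlb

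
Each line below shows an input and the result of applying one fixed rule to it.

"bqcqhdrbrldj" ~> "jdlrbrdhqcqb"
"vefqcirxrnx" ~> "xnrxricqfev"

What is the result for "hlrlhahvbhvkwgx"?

xgwkvhbvhahlrlh

The transformation: reverse the string.
For "hlrlhahvbhvkwgx" the result is "xgwkvhbvhahlrlh".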